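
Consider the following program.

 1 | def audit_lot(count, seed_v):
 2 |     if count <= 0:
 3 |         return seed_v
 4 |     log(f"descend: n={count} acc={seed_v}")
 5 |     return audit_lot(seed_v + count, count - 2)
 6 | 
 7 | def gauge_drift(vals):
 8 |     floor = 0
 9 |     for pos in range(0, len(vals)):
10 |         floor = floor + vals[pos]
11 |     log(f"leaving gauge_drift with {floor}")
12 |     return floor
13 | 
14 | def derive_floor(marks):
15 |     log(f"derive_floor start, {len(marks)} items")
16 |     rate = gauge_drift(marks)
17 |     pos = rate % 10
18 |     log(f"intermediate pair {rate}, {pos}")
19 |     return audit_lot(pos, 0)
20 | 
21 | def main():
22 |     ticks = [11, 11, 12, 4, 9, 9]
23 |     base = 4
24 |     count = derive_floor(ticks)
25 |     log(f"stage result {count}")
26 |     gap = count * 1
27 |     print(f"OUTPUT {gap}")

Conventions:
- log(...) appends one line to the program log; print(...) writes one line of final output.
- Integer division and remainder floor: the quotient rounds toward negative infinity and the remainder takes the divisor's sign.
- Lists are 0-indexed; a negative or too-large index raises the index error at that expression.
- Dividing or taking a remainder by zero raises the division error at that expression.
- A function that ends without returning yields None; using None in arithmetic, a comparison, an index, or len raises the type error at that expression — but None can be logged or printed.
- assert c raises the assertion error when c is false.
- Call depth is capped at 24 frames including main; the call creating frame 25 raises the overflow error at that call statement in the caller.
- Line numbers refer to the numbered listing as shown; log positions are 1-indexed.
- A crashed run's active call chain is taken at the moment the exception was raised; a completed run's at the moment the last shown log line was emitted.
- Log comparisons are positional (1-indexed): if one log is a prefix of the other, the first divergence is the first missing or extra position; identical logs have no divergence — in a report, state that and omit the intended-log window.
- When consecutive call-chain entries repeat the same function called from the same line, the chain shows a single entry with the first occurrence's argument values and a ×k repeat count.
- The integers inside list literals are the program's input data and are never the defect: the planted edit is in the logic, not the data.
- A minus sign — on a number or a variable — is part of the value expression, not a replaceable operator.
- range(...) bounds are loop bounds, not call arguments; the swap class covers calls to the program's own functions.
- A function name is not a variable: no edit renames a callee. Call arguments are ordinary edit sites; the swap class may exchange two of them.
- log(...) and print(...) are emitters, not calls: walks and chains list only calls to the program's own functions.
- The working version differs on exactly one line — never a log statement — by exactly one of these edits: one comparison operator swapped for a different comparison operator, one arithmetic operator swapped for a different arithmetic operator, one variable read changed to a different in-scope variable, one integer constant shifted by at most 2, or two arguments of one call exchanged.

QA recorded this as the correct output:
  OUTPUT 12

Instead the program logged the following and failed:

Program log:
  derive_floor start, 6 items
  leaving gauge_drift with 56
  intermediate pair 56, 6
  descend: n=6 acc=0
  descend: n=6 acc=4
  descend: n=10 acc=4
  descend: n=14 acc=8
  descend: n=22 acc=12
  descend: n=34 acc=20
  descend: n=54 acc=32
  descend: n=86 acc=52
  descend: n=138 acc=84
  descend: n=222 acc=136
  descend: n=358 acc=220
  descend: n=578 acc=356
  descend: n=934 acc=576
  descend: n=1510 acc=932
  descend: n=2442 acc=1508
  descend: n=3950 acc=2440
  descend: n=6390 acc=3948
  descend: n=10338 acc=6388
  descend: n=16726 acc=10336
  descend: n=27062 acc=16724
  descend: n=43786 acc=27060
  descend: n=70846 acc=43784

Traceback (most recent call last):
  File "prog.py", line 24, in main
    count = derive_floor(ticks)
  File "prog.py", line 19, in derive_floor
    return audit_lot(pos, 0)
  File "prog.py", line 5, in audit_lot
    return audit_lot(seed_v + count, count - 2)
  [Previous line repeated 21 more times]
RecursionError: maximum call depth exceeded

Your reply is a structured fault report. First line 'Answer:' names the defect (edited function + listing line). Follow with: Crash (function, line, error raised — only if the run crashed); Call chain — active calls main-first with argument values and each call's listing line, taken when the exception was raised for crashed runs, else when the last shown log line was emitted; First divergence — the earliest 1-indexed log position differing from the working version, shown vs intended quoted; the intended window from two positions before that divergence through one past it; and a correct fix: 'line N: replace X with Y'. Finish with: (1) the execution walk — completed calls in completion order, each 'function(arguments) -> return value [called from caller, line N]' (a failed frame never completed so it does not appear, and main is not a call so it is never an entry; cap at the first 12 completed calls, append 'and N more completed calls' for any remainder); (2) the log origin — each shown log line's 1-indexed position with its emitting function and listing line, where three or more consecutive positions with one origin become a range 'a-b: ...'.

Answer: the defect is in audit_lot at line 5.
Key fact: Position 5 is the first bad log line: 'descend: n=6 acc=4' should read 'descend: n=4 acc=6'.
Crash: audit_lot, line 5, RecursionError.
Call chain: main -> derive_floor([11, 11, 12, 4, 9, 9]) (called at line 24) -> audit_lot(6, 0) (called at line 19) -> audit_lot(6, 4) (called at line 5) ×21.
First divergence: position 5; shown 'descend: n=6 acc=4' vs intended 'descend: n=4 acc=6'.
Intended log window:
  3: intermediate pair 56, 6
  4: descend: n=6 acc=0
  5: descend: n=4 acc=6
  6: descend: n=2 acc=10
Execution walk:
  gauge_drift([11, 11, 12, 4, 9, 9]) -> 56  [called from derive_floor, line 16]
Log origins:
  1 — derive_floor, line 15
  2 — gauge_drift, line 11
  3 — derive_floor, line 18
  4-25 — audit_lot, line 4
A correct fix: line 5: replace `audit_lot(seed_v + count, count - 2)` with `audit_lot(count - 2, seed_v + count)`.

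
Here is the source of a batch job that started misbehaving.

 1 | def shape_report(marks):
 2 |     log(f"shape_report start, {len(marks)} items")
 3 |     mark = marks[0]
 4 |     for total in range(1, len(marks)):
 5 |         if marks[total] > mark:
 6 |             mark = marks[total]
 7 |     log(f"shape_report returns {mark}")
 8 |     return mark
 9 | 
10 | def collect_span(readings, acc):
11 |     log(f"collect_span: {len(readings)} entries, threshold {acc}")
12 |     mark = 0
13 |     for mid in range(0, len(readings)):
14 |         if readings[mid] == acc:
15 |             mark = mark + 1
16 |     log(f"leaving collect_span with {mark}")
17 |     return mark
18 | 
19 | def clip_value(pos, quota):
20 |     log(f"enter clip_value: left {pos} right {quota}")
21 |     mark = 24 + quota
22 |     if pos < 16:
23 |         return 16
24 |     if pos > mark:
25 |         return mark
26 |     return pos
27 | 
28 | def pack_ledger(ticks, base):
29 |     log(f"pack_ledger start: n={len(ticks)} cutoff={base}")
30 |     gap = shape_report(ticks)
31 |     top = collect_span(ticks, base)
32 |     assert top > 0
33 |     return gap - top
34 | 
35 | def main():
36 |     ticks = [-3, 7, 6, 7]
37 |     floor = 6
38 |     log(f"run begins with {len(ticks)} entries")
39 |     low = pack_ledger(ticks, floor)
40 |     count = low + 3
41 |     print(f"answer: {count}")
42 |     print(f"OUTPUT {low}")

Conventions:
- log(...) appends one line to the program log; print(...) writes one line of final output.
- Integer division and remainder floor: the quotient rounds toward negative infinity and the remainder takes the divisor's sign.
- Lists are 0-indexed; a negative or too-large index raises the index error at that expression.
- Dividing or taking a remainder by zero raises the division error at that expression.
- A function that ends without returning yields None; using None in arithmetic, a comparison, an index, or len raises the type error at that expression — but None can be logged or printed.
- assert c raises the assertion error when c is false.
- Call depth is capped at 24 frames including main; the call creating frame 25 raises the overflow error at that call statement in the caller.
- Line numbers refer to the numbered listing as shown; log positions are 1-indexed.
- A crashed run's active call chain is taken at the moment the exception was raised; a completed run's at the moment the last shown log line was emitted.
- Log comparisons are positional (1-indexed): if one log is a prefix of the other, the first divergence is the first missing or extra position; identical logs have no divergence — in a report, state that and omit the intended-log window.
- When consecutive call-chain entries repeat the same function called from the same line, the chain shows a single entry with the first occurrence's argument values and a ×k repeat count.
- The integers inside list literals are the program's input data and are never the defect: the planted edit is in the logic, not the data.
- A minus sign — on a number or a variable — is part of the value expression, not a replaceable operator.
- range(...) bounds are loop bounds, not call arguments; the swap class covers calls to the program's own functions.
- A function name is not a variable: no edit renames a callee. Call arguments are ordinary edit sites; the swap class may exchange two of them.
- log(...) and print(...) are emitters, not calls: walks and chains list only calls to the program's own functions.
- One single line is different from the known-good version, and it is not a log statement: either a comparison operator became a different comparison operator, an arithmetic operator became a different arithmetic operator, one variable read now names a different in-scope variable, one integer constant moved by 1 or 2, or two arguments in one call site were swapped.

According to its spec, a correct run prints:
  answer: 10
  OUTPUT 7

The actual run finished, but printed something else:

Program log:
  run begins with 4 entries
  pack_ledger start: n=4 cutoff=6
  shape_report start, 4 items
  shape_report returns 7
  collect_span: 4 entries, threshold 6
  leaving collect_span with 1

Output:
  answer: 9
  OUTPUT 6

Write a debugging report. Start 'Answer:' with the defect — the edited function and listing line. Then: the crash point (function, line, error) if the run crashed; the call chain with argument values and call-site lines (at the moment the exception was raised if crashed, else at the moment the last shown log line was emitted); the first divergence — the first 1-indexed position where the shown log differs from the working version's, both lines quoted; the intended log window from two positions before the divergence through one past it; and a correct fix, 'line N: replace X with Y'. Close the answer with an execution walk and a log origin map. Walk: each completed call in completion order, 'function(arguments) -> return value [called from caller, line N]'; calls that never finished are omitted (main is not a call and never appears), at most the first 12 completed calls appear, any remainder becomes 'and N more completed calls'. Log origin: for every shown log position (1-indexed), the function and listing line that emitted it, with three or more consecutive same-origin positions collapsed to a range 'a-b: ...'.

Answer: the defect is in pack_ledger at line 33.
Core observation: Every logged value matches the working version; the printed result is what differs.
Call chain: main -> pack_ledger([-3, 7, 6, 7], 6) (called at line 39) -> collect_span([-3, 7, 6, 7], 6) (called at line 31).
First divergence: none (the log streams are identical).
Execution walk:
  shape_report([-3, 7, 6, 7]) -> 7  [called from pack_ledger, line 30]
  collect_span([-3, 7, 6, 7], 6) -> 1  [called from pack_ledger, line 31]
  pack_ledger([-3, 7, 6, 7], 6) -> 6  [called from main, line 39]
Origin of each log line:
  1: logged in main at line 38
  2: logged in pack_ledger at line 29
  3: logged in shape_report at line 2
  4: logged in shape_report at line 7
  5: logged in collect_span at line 11
  6: logged in collect_span at line 16
A correct fix: line 33: replace `-` with `//`.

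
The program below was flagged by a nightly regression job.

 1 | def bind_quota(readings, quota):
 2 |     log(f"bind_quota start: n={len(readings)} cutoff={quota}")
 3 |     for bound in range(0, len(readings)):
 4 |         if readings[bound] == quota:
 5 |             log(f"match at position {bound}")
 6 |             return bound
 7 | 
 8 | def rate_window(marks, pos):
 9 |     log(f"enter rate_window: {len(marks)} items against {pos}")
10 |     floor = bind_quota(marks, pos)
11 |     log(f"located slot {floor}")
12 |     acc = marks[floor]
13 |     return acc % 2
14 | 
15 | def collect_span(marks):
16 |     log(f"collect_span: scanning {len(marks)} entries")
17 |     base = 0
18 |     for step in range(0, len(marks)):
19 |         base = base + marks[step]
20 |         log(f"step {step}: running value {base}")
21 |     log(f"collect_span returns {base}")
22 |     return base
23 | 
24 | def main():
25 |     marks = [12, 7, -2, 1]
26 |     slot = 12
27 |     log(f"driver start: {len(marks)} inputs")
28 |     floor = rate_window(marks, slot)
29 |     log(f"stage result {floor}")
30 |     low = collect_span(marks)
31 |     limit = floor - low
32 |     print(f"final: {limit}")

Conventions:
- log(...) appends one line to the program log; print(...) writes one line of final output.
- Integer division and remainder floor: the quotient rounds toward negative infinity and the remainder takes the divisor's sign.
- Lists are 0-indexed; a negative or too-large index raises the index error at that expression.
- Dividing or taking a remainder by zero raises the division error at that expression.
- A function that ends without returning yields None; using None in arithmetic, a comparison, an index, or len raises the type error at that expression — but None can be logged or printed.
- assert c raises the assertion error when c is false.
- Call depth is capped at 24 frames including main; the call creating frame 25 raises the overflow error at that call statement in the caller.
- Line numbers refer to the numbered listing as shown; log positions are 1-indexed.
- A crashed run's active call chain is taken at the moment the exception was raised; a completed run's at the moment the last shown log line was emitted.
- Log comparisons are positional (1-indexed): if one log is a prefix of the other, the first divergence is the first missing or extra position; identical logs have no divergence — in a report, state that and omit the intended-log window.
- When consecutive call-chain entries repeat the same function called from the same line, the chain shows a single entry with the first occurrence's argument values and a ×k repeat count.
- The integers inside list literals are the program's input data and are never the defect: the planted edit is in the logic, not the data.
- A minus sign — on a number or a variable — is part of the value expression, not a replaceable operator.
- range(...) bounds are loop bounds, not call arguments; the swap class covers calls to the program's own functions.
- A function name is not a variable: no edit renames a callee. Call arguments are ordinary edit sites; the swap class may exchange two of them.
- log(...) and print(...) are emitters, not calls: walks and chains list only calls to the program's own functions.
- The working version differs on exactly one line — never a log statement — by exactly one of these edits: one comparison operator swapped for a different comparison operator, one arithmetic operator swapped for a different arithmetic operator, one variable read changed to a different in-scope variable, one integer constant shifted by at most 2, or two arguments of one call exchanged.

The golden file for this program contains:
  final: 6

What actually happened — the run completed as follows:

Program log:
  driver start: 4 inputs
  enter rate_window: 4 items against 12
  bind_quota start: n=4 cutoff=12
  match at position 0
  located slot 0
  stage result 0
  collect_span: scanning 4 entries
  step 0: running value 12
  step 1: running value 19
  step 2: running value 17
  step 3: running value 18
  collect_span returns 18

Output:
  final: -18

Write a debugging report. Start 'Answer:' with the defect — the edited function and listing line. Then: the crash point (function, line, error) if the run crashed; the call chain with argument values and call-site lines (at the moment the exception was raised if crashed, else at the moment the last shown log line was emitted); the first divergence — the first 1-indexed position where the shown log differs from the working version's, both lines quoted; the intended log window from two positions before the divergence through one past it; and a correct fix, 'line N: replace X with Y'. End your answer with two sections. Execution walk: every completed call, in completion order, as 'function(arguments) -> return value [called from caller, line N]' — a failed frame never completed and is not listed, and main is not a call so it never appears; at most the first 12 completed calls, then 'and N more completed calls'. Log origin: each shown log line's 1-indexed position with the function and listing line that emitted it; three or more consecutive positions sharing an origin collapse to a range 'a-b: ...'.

Answer: the defect is in rate_window at line 13.
Key fact: Log line 6 is where behavior first shows: 'stage result 0' appears instead of 'stage result 24'.
Call chain: main -> collect_span([12, 7, -2, 1]) (called at line 30).
First divergence: at position 6 the run shows 'stage result 0' where the working version logs 'stage result 24'.
Intended log window:
  4: match at position 0
  5: located slot 0
  6: stage result 24
  7: collect_span: scanning 4 entries
Execution walk:
  bind_quota([12, 7, -2, 1], 12) -> 0  [called from rate_window, line 10]
  rate_window([12, 7, -2, 1], 12) -> 0  [called from main, line 28]
  collect_span([12, 7, -2, 1]) -> 18  [called from main, line 30]
Log origins:
  1 — main, line 27
  2 — rate_window, line 9
  3 — bind_quota, line 2
  4 — bind_quota, line 5
  5 — rate_window, line 11
  6 — main, line 29
  7 — collect_span, line 16
  8-11 — collect_span, line 20
  12 — collect_span, line 21
A correct fix: line 13: replace `%` with `*`.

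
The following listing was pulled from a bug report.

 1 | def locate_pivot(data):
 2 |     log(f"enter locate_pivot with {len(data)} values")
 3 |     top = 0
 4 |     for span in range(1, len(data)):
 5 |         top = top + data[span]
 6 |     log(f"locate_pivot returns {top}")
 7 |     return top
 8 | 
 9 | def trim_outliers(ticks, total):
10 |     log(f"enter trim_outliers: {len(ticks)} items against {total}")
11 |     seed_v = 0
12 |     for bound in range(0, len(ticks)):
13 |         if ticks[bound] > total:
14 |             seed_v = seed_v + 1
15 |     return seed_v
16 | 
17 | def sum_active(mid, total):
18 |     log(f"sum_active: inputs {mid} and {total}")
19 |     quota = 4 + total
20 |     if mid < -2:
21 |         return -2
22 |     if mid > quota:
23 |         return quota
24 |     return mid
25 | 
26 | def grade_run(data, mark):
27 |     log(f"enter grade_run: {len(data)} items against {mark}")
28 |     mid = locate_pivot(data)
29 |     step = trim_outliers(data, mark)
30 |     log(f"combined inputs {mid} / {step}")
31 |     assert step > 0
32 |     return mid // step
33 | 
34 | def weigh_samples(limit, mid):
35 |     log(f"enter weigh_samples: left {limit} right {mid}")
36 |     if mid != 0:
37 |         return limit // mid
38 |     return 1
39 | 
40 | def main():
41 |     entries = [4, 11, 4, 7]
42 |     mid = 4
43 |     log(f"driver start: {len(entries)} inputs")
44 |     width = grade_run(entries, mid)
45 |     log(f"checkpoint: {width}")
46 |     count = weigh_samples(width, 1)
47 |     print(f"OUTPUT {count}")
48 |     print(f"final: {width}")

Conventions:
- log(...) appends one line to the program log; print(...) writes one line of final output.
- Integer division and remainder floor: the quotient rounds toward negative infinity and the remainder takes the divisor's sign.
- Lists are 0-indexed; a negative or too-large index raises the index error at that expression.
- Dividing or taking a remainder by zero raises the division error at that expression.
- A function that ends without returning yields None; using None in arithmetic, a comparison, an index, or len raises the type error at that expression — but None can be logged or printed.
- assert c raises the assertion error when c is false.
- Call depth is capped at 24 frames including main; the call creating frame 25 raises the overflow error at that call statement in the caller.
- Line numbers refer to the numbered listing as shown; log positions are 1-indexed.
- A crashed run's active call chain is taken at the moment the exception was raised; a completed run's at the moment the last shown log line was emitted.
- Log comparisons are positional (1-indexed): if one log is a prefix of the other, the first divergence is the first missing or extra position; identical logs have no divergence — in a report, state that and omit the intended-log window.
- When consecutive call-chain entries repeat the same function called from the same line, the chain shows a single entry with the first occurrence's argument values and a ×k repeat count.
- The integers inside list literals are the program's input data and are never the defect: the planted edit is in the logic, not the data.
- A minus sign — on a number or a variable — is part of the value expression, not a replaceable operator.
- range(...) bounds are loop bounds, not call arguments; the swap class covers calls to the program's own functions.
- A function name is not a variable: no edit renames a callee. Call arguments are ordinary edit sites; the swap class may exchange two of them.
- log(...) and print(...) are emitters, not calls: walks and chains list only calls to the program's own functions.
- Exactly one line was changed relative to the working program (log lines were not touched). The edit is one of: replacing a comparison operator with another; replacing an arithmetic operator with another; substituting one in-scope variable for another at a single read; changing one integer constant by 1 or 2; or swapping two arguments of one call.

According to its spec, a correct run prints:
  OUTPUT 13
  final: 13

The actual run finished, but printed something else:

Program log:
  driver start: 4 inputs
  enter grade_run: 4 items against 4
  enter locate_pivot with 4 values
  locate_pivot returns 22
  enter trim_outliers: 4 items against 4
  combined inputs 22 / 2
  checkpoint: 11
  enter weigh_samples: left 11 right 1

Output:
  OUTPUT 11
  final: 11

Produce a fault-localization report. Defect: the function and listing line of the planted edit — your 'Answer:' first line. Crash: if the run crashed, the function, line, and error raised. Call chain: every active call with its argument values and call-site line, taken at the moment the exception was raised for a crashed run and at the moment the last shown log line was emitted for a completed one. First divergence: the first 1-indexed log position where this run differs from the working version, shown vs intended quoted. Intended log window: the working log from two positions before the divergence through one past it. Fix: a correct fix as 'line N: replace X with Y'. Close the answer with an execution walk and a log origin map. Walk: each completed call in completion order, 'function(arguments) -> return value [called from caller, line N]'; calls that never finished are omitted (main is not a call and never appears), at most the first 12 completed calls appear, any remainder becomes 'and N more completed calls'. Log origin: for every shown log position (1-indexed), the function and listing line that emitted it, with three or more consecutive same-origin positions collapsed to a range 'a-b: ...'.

Answer: the defect is in locate_pivot at line 4.
Key fact: The earliest visible damage is log position 4 — 'locate_pivot returns 22' rather than the intended 'locate_pivot returns 26'.
Call chain: main -> weigh_samples(11, 1) (called at line 46).
First divergence: at position 4 the run shows 'locate_pivot returns 22' where the working version logs 'locate_pivot returns 26'.
Intended log window:
  2: enter grade_run: 4 items against 4
  3: enter locate_pivot with 4 values
  4: locate_pivot returns 26
  5: enter trim_outliers: 4 items against 4
Execution walk:
  locate_pivot([4, 11, 4, 7]) -> 22  [called from grade_run, line 28]
  trim_outliers([4, 11, 4, 7], 4) -> 2  [called from grade_run, line 29]
  grade_run([4, 11, 4, 7], 4) -> 11  [called from main, line 44]
  weigh_samples(11, 1) -> 11  [called from main, line 46]
Log line origins:
  1: logged in main at line 43
  2: logged in grade_run at line 27
  3: logged in locate_pivot at line 2
  4: logged in locate_pivot at line 6
  5: logged in trim_outliers at line 10
  6: logged in grade_run at line 30
  7: logged in main at line 45
  8: logged in weigh_samples at line 35
A correct fix: line 4: replace `1` with `0`.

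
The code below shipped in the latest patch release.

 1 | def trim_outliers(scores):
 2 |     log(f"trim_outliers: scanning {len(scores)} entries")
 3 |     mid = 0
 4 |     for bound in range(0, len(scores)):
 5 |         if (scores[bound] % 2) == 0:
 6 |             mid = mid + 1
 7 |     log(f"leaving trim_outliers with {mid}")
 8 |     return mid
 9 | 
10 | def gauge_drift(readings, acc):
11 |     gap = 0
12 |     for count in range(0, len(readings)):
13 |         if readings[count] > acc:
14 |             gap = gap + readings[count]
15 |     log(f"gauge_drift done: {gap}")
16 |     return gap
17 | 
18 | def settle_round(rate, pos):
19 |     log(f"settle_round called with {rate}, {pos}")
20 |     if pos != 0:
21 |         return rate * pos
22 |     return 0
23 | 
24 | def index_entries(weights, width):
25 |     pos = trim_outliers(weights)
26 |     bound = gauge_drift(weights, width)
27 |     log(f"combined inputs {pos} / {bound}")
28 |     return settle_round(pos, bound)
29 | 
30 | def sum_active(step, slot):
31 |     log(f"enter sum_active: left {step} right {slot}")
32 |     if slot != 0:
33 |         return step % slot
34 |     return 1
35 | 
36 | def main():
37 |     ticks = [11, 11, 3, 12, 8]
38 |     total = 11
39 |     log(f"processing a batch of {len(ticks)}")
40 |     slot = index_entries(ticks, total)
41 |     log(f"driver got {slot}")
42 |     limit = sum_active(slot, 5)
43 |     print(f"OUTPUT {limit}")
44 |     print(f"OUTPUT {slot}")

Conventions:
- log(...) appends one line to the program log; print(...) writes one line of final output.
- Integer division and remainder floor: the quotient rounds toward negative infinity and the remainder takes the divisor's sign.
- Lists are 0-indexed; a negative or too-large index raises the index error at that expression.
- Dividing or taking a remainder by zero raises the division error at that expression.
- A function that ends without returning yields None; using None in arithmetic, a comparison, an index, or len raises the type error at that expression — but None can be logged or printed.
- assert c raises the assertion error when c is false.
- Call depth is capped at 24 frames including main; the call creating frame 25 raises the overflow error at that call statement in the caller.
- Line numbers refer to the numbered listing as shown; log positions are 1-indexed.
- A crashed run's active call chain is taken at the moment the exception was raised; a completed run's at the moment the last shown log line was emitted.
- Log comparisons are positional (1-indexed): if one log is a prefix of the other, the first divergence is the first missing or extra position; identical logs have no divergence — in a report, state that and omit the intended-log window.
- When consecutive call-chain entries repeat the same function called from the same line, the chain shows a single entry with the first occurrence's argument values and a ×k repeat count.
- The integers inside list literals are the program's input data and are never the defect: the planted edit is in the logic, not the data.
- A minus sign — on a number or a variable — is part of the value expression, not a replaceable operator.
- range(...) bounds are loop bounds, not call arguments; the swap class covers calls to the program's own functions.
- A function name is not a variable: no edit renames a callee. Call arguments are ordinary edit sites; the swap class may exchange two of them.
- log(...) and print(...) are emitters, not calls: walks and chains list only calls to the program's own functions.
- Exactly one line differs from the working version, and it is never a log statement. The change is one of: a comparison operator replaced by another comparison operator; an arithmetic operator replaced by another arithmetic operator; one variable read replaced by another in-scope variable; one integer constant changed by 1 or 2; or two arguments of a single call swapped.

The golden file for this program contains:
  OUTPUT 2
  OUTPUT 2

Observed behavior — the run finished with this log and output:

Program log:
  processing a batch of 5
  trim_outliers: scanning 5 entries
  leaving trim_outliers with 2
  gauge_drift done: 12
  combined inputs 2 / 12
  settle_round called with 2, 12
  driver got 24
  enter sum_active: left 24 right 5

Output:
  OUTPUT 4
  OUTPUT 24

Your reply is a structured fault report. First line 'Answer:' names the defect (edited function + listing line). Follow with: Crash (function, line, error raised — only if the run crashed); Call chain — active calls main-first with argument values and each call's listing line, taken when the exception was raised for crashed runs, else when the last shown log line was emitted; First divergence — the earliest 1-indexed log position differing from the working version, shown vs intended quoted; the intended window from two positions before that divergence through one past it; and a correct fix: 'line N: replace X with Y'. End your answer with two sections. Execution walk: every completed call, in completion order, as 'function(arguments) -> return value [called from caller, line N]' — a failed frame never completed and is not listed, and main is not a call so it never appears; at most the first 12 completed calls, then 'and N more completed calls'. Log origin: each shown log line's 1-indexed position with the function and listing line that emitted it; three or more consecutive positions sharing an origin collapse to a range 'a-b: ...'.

Answer: the defect is in settle_round at line 21.
Key fact: At log position 7 the runs split — shown 'driver got 24', but the working version logs 'driver got 2'.
Call chain: main -> sum_active(24, 5) (called at line 42).
First divergence: position 7 — the shown line 'driver got 24' should read 'driver got 2'.
Intended log window:
  5: combined inputs 2 / 12
  6: settle_round called with 2, 12
  7: driver got 2
  8: enter sum_active: left 2 right 5
Execution walk:
  trim_outliers([11, 11, 3, 12, 8]) -> 2  [called from index_entries, line 25]
  gauge_drift([11, 11, 3, 12, 8], 11) -> 12  [called from index_entries, line 26]
  settle_round(2, 12) -> 24  [called from index_entries, line 28]
  index_entries([11, 11, 3, 12, 8], 11) -> 24  [called from main, line 40]
  sum_active(24, 5) -> 4  [called from main, line 42]
Log origin:
  1: emitted by main (line 39)
  2: emitted by trim_outliers (line 2)
  3: emitted by trim_outliers (line 7)
  4: emitted by gauge_drift (line 15)
  5: emitted by index_entries (line 27)
  6: emitted by settle_round (line 19)
  7: emitted by main (line 41)
  8: emitted by sum_active (line 31)
A correct fix: line 21: replace `*` with `%`.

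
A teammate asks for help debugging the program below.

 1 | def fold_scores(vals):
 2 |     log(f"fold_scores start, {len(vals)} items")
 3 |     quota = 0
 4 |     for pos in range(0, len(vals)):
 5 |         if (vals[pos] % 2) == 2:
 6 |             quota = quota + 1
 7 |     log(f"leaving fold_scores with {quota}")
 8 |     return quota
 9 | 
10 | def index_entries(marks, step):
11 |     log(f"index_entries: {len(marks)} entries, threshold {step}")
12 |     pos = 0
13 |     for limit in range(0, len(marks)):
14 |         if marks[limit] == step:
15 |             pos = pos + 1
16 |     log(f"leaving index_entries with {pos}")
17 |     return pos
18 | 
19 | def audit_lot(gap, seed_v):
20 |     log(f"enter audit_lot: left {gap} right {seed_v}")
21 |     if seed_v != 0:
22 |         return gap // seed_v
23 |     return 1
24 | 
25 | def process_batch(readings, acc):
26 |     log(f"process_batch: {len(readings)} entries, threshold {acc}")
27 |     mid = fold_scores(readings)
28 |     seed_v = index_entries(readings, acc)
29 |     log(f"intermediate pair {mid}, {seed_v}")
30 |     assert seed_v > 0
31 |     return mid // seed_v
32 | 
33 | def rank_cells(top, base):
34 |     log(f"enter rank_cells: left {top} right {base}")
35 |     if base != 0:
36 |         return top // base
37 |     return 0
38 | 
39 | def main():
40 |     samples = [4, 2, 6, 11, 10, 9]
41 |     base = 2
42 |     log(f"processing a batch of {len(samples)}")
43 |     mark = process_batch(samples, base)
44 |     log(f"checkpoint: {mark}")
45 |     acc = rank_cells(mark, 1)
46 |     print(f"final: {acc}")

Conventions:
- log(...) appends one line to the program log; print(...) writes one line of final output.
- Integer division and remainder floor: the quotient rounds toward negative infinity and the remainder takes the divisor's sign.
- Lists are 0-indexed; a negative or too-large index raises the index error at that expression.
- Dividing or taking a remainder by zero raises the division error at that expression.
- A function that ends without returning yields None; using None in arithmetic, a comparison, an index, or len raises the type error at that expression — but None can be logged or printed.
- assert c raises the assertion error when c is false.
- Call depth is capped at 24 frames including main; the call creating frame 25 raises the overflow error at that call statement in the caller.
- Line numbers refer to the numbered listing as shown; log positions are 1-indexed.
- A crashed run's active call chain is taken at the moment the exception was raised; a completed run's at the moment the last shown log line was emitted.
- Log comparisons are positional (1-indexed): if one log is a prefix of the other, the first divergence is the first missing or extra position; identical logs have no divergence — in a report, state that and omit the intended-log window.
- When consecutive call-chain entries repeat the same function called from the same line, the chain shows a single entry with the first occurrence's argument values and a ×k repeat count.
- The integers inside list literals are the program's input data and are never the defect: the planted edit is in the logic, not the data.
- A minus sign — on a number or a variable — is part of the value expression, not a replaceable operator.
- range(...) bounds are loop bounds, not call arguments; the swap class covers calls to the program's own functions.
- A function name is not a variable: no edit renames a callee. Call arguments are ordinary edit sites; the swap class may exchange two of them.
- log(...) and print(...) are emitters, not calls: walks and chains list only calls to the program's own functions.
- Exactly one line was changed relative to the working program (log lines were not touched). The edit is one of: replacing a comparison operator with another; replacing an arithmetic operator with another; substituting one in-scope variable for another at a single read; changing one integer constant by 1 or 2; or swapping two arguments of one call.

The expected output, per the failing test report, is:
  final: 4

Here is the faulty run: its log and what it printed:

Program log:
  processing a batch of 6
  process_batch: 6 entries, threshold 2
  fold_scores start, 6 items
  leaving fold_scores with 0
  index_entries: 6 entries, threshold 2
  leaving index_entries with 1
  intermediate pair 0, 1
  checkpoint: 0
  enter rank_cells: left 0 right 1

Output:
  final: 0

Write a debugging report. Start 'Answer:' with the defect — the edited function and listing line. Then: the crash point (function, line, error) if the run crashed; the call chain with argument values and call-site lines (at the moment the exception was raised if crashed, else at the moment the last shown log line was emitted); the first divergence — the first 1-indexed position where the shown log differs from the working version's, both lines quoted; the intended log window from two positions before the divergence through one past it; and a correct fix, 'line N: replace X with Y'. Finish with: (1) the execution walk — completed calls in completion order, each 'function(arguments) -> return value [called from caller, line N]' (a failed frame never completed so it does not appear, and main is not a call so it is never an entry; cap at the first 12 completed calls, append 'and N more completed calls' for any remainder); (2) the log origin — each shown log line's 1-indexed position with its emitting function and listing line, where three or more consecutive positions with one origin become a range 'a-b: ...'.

Answer: the defect is in fold_scores at line 5.
Key fact: Position 4 is the first bad log line: 'leaving fold_scores with 0' should read 'leaving fold_scores with 4'.
Call chain: main -> rank_cells(0, 1) (called at line 45).
First divergence: at position 4 the run shows 'leaving fold_scores with 0' where the working version logs 'leaving fold_scores with 4'.
Intended log window:
  2: process_batch: 6 entries, threshold 2
  3: fold_scores start, 6 items
  4: leaving fold_scores with 4
  5: index_entries: 6 entries, threshold 2
Execution walk:
  fold_scores([4, 2, 6, 11, 10, 9]) -> 0  [called from process_batch, line 27]
  index_entries([4, 2, 6, 11, 10, 9], 2) -> 1  [called from process_batch, line 28]
  process_batch([4, 2, 6, 11, 10, 9], 2) -> 0  [called from main, line 43]
  rank_cells(0, 1) -> 0  [called from main, line 45]
Origin of each log line:
  1: emitted by main (line 42)
  2: emitted by process_batch (line 26)
  3: emitted by fold_scores (line 2)
  4: emitted by fold_scores (line 7)
  5: emitted by index_entries (line 11)
  6: emitted by index_entries (line 16)
  7: emitted by process_batch (line 29)
  8: emitted by main (line 44)
  9: emitted by rank_cells (line 34)
A correct fix: line 5: replace `(vals[pos] % 2) == 2` with `(vals[pos] % 2) == 0`.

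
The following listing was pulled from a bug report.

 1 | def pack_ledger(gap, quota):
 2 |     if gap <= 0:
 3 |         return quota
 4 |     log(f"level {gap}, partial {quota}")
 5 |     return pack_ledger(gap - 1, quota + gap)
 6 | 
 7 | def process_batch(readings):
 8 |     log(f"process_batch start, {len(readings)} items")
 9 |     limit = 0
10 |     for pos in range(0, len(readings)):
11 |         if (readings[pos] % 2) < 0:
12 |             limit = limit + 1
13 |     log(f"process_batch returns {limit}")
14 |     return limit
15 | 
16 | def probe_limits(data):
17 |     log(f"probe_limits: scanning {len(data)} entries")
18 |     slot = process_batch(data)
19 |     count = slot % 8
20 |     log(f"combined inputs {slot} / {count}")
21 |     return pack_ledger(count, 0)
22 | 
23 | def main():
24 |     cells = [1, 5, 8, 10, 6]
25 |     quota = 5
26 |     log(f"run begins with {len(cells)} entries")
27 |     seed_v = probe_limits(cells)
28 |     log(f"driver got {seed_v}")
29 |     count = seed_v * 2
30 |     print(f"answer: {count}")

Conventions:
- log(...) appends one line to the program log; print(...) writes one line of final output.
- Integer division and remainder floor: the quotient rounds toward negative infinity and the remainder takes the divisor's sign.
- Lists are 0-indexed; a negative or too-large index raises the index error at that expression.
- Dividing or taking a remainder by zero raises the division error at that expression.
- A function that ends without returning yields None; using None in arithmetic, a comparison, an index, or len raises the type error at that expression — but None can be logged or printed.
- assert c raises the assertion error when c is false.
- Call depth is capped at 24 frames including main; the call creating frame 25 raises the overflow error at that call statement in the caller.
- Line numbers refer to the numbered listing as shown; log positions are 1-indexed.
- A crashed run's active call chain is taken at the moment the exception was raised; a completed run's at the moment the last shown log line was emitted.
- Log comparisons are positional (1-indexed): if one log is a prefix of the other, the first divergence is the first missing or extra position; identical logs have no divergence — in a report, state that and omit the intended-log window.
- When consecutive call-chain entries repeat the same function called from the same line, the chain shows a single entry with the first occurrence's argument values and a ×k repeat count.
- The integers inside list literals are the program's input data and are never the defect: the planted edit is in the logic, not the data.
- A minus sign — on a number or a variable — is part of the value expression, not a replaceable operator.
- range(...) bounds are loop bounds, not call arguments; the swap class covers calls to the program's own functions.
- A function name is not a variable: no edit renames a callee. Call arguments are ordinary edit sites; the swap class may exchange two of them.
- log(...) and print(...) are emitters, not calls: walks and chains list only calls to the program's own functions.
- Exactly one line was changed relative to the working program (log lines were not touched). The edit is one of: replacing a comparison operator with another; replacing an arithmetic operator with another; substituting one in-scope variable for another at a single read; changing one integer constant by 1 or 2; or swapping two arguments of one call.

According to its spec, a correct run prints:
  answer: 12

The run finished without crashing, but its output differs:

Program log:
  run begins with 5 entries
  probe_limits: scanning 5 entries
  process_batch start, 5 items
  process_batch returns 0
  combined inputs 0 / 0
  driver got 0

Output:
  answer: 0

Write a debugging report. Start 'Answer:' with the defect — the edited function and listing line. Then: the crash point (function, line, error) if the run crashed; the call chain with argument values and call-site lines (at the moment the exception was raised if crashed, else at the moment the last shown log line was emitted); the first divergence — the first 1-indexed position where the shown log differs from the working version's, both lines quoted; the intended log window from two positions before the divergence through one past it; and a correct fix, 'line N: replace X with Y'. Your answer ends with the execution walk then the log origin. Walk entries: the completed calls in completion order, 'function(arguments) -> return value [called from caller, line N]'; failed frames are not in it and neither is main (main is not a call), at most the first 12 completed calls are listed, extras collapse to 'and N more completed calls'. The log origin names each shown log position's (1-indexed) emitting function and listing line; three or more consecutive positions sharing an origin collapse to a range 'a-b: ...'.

Answer: the defect is in process_batch at line 11.
Key observation: Position 4 is the first bad log line: 'process_batch returns 0' should read 'process_batch returns 3'.
Call chain: main.
First divergence: position 4; shown 'process_batch returns 0' vs intended 'process_batch returns 3'.
Intended log window:
  2: probe_limits: scanning 5 entries
  3: process_batch start, 5 items
  4: process_batch returns 3
  5: combined inputs 3 / 3
Execution walk:
  process_batch([1, 5, 8, 10, 6]) -> 0  [called from probe_limits, line 18]
  pack_ledger(0, 0) -> 0  [called from probe_limits, line 21]
  probe_limits([1, 5, 8, 10, 6]) -> 0  [called from main, line 27]
Origin of each log line:
  1 — main, line 26
  2 — probe_limits, line 17
  3 — process_batch, line 8
  4 — process_batch, line 13
  5 — probe_limits, line 20
  6 — main, line 28
A correct fix: line 11: replace `<` with `==`.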